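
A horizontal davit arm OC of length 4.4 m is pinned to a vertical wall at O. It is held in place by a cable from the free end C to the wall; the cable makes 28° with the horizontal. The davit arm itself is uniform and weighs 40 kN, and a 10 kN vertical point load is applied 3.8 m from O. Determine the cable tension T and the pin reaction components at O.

ΣM about O: T·sin28°·4.4 − 40·2.2 − 10·3.8 = 0 → T = 126/(4.4·0.469472) = 60.997 ≈ 61.00 kN.
ΣF_x = 0: O_x − T·cos28° = 0 → O_x = 60.997 × 0.882948 = 53.86 kN.
ΣF_y = 0: O_y + T·sin28° − 40 − 10 = 0 → O_y = 50 − 60.997 × 0.469472 = 21.36 kN.

T = 61.00 kN, O_x = 53.86 kN, O_y = 21.36 kN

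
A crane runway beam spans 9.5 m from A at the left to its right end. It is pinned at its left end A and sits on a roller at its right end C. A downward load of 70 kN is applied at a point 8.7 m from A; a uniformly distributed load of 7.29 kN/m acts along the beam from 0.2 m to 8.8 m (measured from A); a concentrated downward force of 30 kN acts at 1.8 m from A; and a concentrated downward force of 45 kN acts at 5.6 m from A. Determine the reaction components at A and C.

Resultant of the distributed load: 7.29 × 8.6 = 62.694 kN at 4.5 m from A.
Taking moments about A: C_y·9.5 − 70·8.7 − (7.29·8.6)·4.5 − 30·1.8 − 45·5.6 = 0 → C_y = 1197.123/9.5 = 126.013 ≈ 126.0 kN.
ΣF_y = 0: A_y + 126.013 − 70 − 7.29·8.6 − 30 − 45 = 0 → A_y = 81.68 kN.
ΣF_x = 0: no horizontal applied forces, so A_x = 0.

A_x = 0, A_y = 81.68 kN, C_y = 126.0 kN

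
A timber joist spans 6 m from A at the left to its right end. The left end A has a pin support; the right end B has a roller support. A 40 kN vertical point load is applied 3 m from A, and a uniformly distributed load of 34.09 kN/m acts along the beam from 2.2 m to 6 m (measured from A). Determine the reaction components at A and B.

A_x = 0, A_y = 61.02 kN, B_y = 108.5 kN

Resultant of the distributed load: 34.09 × 3.8 = 129.542 kN at 4.1 m from A.
ΣM about A: B_y·6 − 40·3 − (34.09·3.8)·4.1 = 0 → B_y = 651.1222/6 = 108.52 ≈ 108.5 kN.
ΣF_y = 0: A_y + 108.52 − 40 − 34.09·3.8 = 0 → A_y = 61.02 kN.
ΣF_x = 0: no horizontal applied forces, so A_x = 0.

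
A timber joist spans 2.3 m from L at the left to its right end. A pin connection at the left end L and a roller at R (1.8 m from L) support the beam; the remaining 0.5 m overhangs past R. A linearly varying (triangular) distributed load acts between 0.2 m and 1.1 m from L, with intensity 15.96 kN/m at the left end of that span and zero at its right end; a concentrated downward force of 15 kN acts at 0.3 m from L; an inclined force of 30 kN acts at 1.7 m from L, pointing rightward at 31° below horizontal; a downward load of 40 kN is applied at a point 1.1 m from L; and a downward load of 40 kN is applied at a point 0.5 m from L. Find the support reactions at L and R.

L_x = -25.72 kN, L_y = 62.99 kN, R_y = 54.64 kN

Resultant of the triangular load: ½ × 15.96 × 0.9 = 7.182 kN, acting at 0.5 m from L (one-third of the span from the peak).
ΣM about L: R_y·1.8 − (½·15.96·0.9)·0.5 − 15·0.3 − 30·sin31°·1.7 − 40·1.1 − 40·0.5 = 0 → R_y = 98.3579/1.8 = 54.6433 ≈ 54.64 kN.
ΣF_y = 0: L_y + 54.6433 − ½·15.96·0.9 − 15 − 30·sin31° − 40 − 40 = 0 → L_y = 62.99 kN.
ΣF_x = 0: L_x + 30·cos31° = 0 → L_x = -25.72 kN.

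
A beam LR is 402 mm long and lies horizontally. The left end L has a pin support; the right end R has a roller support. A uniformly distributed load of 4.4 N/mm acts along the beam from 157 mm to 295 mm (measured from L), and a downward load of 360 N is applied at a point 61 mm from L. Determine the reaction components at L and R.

L_x = 0, L_y = 571.2 N, R_y = 396.0 N

Resultant of the distributed load: 4.4 × 138 = 607.2 N at 226 mm from L.
Moments about L: R_y·402 − (4.4·138)·226 − 360·61 = 0 → R_y = 159187.2/402 = 395.988 ≈ 396.0 N.
ΣF_y = 0: L_y + 395.988 − 4.4·138 − 360 = 0 → L_y = 571.2 N.
ΣF_x = 0: no horizontal applied forces, so L_x = 0.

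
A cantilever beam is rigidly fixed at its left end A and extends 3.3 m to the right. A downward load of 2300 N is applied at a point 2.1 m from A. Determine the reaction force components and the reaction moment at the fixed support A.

A_x = 0, A_y = 2300 N, M_A = 4830 N·m

ΣF_x = 0: A_x = 0.
ΣF_y = 0: A_y − 2300 = 0 → A_y = 2300 N.
ΣM about A: M_A − 2300·2.1 = 0 → M_A = 4830 N·m.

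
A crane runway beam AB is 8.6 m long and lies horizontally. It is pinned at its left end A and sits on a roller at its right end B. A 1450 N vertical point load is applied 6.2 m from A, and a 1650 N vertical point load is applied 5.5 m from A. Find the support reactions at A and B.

A_x = 0, A_y = 999.4 N, B_y = 2101 N

Taking moments about A: B_y·8.6 − 1450·6.2 − 1650·5.5 = 0 → B_y = 18065/8.6 = 2100.58 ≈ 2101 N.
ΣF_y = 0: A_y + 2100.58 − 1450 − 1650 = 0 → A_y = 999.4 N.
ΣF_x = 0: no horizontal applied forces, so A_x = 0.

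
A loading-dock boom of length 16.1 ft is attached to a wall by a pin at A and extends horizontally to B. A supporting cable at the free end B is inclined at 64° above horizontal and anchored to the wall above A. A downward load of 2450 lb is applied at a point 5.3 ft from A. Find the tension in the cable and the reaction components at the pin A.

ΣM about A: T·sin64°·16.1 − 2450·5.3 = 0 → T = 12985/(16.1·0.898794) = 897.338 ≈ 897.3 lb.
ΣF_x = 0: A_x − T·cos64° = 0 → A_x = 897.338 × 0.438371 = 393.4 lb.
ΣF_y = 0: A_y + T·sin64° − 2450 = 0 → A_y = 2450 − 897.338 × 0.898794 = 1643 lb.

T = 897.3 lb, A_x = 393.4 lb, A_y = 1643 lb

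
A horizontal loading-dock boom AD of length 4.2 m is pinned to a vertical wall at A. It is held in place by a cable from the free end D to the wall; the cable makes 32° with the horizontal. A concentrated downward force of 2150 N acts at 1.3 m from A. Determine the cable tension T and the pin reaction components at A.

ΣM about A: T·sin32°·4.2 − 2150·1.3 = 0 → T = 2795/(4.2·0.529919) = 1255.81 ≈ 1256 N.
ΣF_x = 0: A_x − T·cos32° = 0 → A_x = 1255.81 × 0.848048 = 1065 N.
ΣF_y = 0: A_y + T·sin32° − 2150 = 0 → A_y = 2150 − 1255.81 × 0.529919 = 1485 N.

T = 1256 N, A_x = 1065 N, A_y = 1485 N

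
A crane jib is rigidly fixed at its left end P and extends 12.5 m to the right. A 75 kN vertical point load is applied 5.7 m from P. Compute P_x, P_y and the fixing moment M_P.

P_x = 0, P_y = 75.00 kN, M_P = 427.5 kN·m

ΣF_x = 0: P_x = 0.
ΣF_y = 0: P_y − 75 = 0 → P_y = 75.00 kN.
ΣM about P: M_P − 75·5.7 = 0 → M_P = 427.5 kN·m.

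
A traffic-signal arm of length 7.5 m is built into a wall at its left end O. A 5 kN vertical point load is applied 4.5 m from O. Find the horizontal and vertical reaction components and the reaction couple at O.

O_x = 0, O_y = 5.000 kN, M_O = 22.50 kN·m

ΣF_x = 0: O_x = 0.
ΣF_y = 0: O_y − 5 = 0 → O_y = 5.000 kN.
ΣM about O: M_O − 5·4.5 = 0 → M_O = 22.50 kN·m.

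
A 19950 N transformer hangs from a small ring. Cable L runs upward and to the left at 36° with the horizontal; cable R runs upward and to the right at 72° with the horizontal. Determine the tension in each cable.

ΣF_x = 0: −T_L·cos36° + T_R·cos72° = 0 → T_R = 2.61803·T_L.
ΣF_y = 0: T_L·sin36° + T_R·sin72° = 19950.
Substitute: T_L·(0.587785 + 2.61803·0.951057) = 19950 → T_L = 6482.15 ≈ 6482 N.
Then T_R = 2.61803 × 6482.15 = 16970 N.

T_L = 6482 N, T_R = 16970 N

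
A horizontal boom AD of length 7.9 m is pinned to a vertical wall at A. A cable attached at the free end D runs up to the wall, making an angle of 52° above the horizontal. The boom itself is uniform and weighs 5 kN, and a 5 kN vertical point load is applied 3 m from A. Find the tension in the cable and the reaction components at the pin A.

ΣM about A: T·sin52°·7.9 − 5·3.95 − 5·3 = 0 → T = 34.75/(7.9·0.788011) = 5.58207 ≈ 5.582 kN.
ΣF_x = 0: A_x − T·cos52° = 0 → A_x = 5.58207 × 0.615661 = 3.437 kN.
ΣF_y = 0: A_y + T·sin52° − 5 − 5 = 0 → A_y = 10 − 5.58207 × 0.788011 = 5.601 kN.

T = 5.582 kN, A_x = 3.437 kN, A_y = 5.601 kN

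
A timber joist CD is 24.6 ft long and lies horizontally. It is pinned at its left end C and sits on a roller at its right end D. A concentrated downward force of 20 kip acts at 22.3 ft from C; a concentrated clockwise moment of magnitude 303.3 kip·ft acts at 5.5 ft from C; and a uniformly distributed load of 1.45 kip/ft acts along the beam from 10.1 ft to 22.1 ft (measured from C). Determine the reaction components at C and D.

Resultant of the distributed load: 1.45 × 12 = 17.4 kip at 16.1 ft from C.
ΣM about C: D_y·24.6 − 20·22.3 − 303.3 − (1.45·12)·16.1 = 0 → D_y = 1029.44/24.6 = 41.8472 ≈ 41.85 kip.
ΣF_y = 0: C_y + 41.8472 − 20 − 1.45·12 = 0 → C_y = -4.447 kip.
ΣF_x = 0: no horizontal applied forces, so C_x = 0.

C_x = 0, C_y = -4.447 kip, D_y = 41.85 kip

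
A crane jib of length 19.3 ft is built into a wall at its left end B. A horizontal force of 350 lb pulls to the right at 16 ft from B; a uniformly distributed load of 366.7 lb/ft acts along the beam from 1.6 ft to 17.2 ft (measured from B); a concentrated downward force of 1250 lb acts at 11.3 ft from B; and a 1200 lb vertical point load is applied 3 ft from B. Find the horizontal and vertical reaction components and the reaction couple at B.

B_x = -350.0 lb, B_y = 8171 lb, M_B = 71500 lb·ft

Resultant of the distributed load: 366.7 × 15.6 = 5720.52 lb at 9.4 ft from B.
ΣF_x = 0: B_x + 350 = 0 → B_x = -350.0 lb.
ΣF_y = 0: B_y − 366.7·15.6 − 1250 − 1200 = 0 → B_y = 8171 lb.
ΣM about B: M_B − (366.7·15.6)·9.4 − 1250·11.3 − 1200·3 = 0 → M_B = 71500 lb·ft.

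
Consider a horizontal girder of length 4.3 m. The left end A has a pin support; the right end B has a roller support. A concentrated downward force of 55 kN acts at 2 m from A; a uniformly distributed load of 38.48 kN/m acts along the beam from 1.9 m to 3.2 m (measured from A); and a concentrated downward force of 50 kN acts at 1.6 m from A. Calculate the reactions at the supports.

A_x = 0, A_y = 81.17 kN, B_y = 73.85 kN

Resultant of the distributed load: 38.48 × 1.3 = 50.024 kN at 2.55 m from A.
Moments about A: B_y·4.3 − 55·2 − (38.48·1.3)·2.55 − 50·1.6 = 0 → B_y = 317.5612/4.3 = 73.8514 ≈ 73.85 kN.
ΣF_y = 0: A_y + 73.8514 − 55 − 38.48·1.3 − 50 = 0 → A_y = 81.17 kN.
ΣF_x = 0: no horizontal applied forces, so A_x = 0.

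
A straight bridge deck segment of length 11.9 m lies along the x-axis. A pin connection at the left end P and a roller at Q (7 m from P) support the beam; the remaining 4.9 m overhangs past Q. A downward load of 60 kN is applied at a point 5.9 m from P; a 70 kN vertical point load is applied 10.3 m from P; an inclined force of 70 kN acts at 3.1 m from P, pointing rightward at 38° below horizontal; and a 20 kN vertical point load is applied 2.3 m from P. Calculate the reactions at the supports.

P_x = -55.16 kN, P_y = 13.87 kN, Q_y = 179.2 kN

Moments about P: Q_y·7 − 60·5.9 − 70·10.3 − 70·sin38°·3.1 − 20·2.3 = 0 → Q_y = 1254.6/7 = 179.229 ≈ 179.2 kN.
ΣF_y = 0: P_y + 179.229 − 60 − 70 − 70·sin38° − 20 = 0 → P_y = 13.87 kN.
ΣF_x = 0: P_x + 70·cos38° = 0 → P_x = -55.16 kN.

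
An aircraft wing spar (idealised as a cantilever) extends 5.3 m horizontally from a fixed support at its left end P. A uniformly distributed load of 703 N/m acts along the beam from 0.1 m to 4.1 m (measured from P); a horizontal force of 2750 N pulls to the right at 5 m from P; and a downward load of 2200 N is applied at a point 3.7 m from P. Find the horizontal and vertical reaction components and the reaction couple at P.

Resultant of the distributed load: 703 × 4 = 2812 N at 2.1 m from P.
ΣF_x = 0: P_x + 2750 = 0 → P_x = -2750 N.
ΣF_y = 0: P_y − 703·4 − 2200 = 0 → P_y = 5012 N.
ΣM about P: M_P − (703·4)·2.1 − 2200·3.7 = 0 → M_P = 14050 N·m.

P_x = -2750 N, P_y = 5012 N, M_P = 14050 N·m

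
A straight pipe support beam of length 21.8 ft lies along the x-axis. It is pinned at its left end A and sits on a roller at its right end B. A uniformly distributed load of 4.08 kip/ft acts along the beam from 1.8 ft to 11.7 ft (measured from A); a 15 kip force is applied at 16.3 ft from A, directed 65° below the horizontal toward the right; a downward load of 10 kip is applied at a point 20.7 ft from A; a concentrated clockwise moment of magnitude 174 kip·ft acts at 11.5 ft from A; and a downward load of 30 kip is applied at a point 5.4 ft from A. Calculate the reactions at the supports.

Resultant of the distributed load: 4.08 × 9.9 = 40.392 kip at 6.75 ft from A.
ΣM about A: B_y·21.8 − (4.08·9.9)·6.75 − 15·sin65°·16.3 − 10·20.7 − 174 − 30·5.4 = 0 → B_y = 1037.24/21.8 = 47.5798 ≈ 47.58 kip.
ΣF_y = 0: A_y + 47.5798 − 4.08·9.9 − 15·sin65° − 10 − 30 = 0 → A_y = 46.41 kip.
ΣF_x = 0: A_x + 15·cos65° = 0 → A_x = -6.339 kip.

A_x = -6.339 kip, A_y = 46.41 kip, B_y = 47.58 kip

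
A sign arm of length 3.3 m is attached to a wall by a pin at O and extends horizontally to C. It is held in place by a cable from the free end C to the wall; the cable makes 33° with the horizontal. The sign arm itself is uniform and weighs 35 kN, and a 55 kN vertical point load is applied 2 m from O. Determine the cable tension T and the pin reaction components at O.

ΣM about O: T·sin33°·3.3 − 35·1.65 − 55·2 = 0 → T = 167.75/(3.3·0.544639) = 93.334 ≈ 93.33 kN.
ΣF_x = 0: O_x − T·cos33° = 0 → O_x = 93.334 × 0.838671 = 78.28 kN.
ΣF_y = 0: O_y + T·sin33° − 35 − 55 = 0 → O_y = 90 − 93.334 × 0.544639 = 39.17 kN.

T = 93.33 kN, O_x = 78.28 kN, O_y = 39.17 kN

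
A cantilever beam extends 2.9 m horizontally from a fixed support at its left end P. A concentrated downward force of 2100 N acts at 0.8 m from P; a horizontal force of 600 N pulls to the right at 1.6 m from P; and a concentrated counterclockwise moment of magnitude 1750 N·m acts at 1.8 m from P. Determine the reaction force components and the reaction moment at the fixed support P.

P_x = -600.0 N, P_y = 2100 N, M_P = -70.00 N·m

ΣF_x = 0: P_x + 600 = 0 → P_x = -600.0 N.
ΣF_y = 0: P_y − 2100 = 0 → P_y = 2100 N.
ΣM about P: M_P − 2100·0.8 + 1750 = 0 → M_P = -70.00 N·m.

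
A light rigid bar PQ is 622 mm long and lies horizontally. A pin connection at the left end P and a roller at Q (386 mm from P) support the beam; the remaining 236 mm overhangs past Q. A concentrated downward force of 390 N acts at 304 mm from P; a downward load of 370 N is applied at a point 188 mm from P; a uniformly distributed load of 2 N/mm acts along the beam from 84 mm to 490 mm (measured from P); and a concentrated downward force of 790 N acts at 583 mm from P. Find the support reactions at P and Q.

Resultant of the distributed load: 2 × 406 = 812 N at 287 mm from P.
ΣM about P: Q_y·386 − 390·304 − 370·188 − (2·406)·287 − 790·583 = 0 → Q_y = 881734/386 = 2284.28 ≈ 2284 N.
ΣF_y = 0: P_y + 2284.28 − 390 − 370 − 2·406 − 790 = 0 → P_y = 77.72 N.
ΣF_x = 0: no horizontal applied forces, so P_x = 0.

P_x = 0, P_y = 77.72 N, Q_y = 2284 N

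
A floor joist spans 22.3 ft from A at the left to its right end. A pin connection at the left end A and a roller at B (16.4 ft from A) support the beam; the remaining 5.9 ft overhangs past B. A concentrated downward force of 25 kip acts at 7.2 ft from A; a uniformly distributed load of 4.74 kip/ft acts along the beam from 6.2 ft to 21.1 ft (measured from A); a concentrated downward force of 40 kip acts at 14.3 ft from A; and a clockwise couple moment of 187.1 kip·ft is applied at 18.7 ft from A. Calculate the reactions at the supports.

Resultant of the distributed load: 4.74 × 14.9 = 70.626 kip at 13.65 ft from A.
Moments about A: B_y·16.4 − 25·7.2 − (4.74·14.9)·13.65 − 40·14.3 − 187.1 = 0 → B_y = 1903.1449/16.4 = 116.045 ≈ 116.0 kip.
ΣF_y = 0: A_y + 116.045 − 25 − 4.74·14.9 − 40 = 0 → A_y = 19.58 kip.
ΣF_x = 0: no horizontal applied forces, so A_x = 0.

A_x = 0, A_y = 19.58 kip, B_y = 116.0 kip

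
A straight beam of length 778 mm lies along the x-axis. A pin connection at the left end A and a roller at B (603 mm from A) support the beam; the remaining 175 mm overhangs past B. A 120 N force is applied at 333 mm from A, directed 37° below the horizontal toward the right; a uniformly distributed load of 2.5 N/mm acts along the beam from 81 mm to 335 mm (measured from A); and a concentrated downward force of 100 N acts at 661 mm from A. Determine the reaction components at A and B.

Resultant of the distributed load: 2.5 × 254 = 635 N at 208 mm from A.
ΣM about A: B_y·603 − 120·sin37°·333 − (2.5·254)·208 − 100·661 = 0 → B_y = 222229/603 = 368.539 ≈ 368.5 N.
ΣF_y = 0: A_y + 368.539 − 120·sin37° − 2.5·254 − 100 = 0 → A_y = 438.7 N.
ΣF_x = 0: A_x + 120·cos37° = 0 → A_x = -95.84 N.

A_x = -95.84 N, A_y = 438.7 N, B_y = 368.5 N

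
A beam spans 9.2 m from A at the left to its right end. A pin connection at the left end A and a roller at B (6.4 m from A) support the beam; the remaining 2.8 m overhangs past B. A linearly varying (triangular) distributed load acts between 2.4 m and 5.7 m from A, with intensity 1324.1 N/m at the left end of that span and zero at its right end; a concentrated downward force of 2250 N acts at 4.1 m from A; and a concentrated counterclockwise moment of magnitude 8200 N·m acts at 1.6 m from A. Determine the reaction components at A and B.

Resultant of the triangular load: ½ × 1324.1 × 3.3 = 2184.765 N, acting at 3.5 m from A (one-third of the span from the peak).
Moments about A: B_y·6.4 − (½·1324.1·3.3)·3.5 − 2250·4.1 + 8200 = 0 → B_y = 8671.6775/6.4 = 1354.95 ≈ 1355 N.
ΣF_y = 0: A_y + 1354.95 − ½·1324.1·3.3 − 2250 = 0 → A_y = 3080 N.
ΣF_x = 0: no horizontal applied forces, so A_x = 0.

A_x = 0, A_y = 3080 N, B_y = 1355 N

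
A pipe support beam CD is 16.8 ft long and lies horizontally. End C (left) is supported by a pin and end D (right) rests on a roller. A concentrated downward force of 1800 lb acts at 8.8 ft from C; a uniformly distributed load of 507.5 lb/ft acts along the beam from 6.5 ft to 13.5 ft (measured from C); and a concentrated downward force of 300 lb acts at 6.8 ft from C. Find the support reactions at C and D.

C_x = 0, C_y = 2474 lb, D_y = 3179 lb

Resultant of the distributed load: 507.5 × 7 = 3552.5 lb at 10 ft from C.
Taking moments about C: D_y·16.8 − 1800·8.8 − (507.5·7)·10 − 300·6.8 = 0 → D_y = 53405/16.8 = 3178.87 ≈ 3179 lb.
ΣF_y = 0: C_y + 3178.87 − 1800 − 507.5·7 − 300 = 0 → C_y = 2474 lb.
ΣF_x = 0: no horizontal applied forces, so C_x = 0.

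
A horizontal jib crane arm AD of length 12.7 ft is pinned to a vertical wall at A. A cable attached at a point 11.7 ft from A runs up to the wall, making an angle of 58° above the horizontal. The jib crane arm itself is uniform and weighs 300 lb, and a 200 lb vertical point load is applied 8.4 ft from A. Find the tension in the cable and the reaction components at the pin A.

T = 361.3 lb, A_x = 191.5 lb, A_y = 193.6 lb

ΣM about A: T·sin58°·11.7 − 300·6.35 − 200·8.4 = 0 → T = 3585/(11.7·0.848048) = 361.312 ≈ 361.3 lb.
ΣF_x = 0: A_x − T·cos58° = 0 → A_x = 361.312 × 0.529919 = 191.5 lb.
ΣF_y = 0: A_y + T·sin58° − 300 − 200 = 0 → A_y = 500 − 361.312 × 0.848048 = 193.6 lb.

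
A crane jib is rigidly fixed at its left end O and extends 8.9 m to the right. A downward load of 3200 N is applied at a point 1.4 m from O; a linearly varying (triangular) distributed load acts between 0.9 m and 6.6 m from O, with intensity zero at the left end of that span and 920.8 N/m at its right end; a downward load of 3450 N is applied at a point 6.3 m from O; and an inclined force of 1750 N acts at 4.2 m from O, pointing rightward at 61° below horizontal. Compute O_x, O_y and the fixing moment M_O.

Resultant of the triangular load: ½ × 920.8 × 5.7 = 2624.28 N, acting at 4.7 m from O (one-third of the span from the peak).
ΣF_x = 0: O_x + 1750·cos61° = 0 → O_x = -848.4 N.
ΣF_y = 0: O_y − 3200 − ½·920.8·5.7 − 3450 − 1750·sin61° = 0 → O_y = 10800 N.
ΣM about O: M_O − 3200·1.4 − (½·920.8·5.7)·4.7 − 3450·6.3 − 1750·sin61°·4.2 = 0 → M_O = 44980 N·m.

O_x = -848.4 N, O_y = 10800 N, M_O = 44980 N·m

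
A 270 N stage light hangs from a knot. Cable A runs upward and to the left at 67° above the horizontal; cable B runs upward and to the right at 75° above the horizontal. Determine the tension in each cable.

T_A = 113.5 N, T_B = 171.4 N

ΣF_x = 0: −T_A·cos67° + T_B·cos75° = 0 → T_B = 1.50967·T_A.
ΣF_y = 0: T_A·sin67° + T_B·sin75° = 270.
Substitute: T_A·(0.920505 + 1.50967·0.965926) = 270 → T_A = 113.506 ≈ 113.5 N.
Then T_B = 1.50967 × 113.506 = 171.4 N.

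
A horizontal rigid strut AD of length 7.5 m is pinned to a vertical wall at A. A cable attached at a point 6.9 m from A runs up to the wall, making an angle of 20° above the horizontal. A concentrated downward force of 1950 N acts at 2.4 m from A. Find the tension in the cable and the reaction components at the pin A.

ΣM about A: T·sin20°·6.9 − 1950·2.4 = 0 → T = 4680/(6.9·0.34202) = 1983.1 ≈ 1983 N.
ΣF_x = 0: A_x − T·cos20° = 0 → A_x = 1983.1 × 0.939693 = 1864 N.
ΣF_y = 0: A_y + T·sin20° − 1950 = 0 → A_y = 1950 − 1983.1 × 0.34202 = 1272 N.

T = 1983 N, A_x = 1864 N, A_y = 1272 N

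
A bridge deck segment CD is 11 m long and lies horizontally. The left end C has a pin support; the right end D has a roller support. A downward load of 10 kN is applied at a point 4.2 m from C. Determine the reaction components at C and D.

C_x = 0, C_y = 6.182 kN, D_y = 3.818 kN

Moments about C: D_y·11 − 10·4.2 = 0 → D_y = 42/11 = 3.81818 ≈ 3.818 kN.
ΣF_y = 0: C_y + 3.81818 − 10 = 0 → C_y = 6.182 kN.
ΣF_x = 0: no horizontal applied forces, so C_x = 0.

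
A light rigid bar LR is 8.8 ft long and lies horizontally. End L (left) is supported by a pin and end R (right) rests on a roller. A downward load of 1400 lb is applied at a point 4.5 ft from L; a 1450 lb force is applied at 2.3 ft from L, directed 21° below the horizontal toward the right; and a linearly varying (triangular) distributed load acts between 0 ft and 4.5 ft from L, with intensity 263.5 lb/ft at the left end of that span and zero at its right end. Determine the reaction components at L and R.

L_x = -1354 lb, L_y = 1560 lb, R_y = 952.8 lb

Resultant of the triangular load: ½ × 263.5 × 4.5 = 592.875 lb, acting at 1.5 ft from L (one-third of the span from the peak).
ΣM about L: R_y·8.8 − 1400·4.5 − 1450·sin21°·2.3 − (½·263.5·4.5)·1.5 = 0 → R_y = 8384.47/8.8 = 952.781 ≈ 952.8 lb.
ΣF_y = 0: L_y + 952.781 − 1400 − 1450·sin21° − ½·263.5·4.5 = 0 → L_y = 1560 lb.
ΣF_x = 0: L_x + 1450·cos21° = 0 → L_x = -1354 lb.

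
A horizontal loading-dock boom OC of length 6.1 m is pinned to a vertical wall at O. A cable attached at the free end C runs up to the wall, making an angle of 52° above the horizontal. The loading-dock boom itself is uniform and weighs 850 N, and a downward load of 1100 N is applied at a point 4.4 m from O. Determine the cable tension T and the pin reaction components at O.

ΣM about O: T·sin52°·6.1 − 850·3.05 − 1100·4.4 = 0 → T = 7432.5/(6.1·0.788011) = 1546.23 ≈ 1546 N.
ΣF_x = 0: O_x − T·cos52° = 0 → O_x = 1546.23 × 0.615661 = 952.0 N.
ΣF_y = 0: O_y + T·sin52° − 850 − 1100 = 0 → O_y = 1950 − 1546.23 × 0.788011 = 731.6 N.

T = 1546 N, O_x = 952.0 N, O_y = 731.6 N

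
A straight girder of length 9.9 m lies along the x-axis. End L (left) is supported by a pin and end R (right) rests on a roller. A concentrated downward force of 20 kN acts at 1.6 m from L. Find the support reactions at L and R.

Taking moments about L: R_y·9.9 − 20·1.6 = 0 → R_y = 32/9.9 = 3.23232 ≈ 3.232 kN.
ΣF_y = 0: L_y + 3.23232 − 20 = 0 → L_y = 16.77 kN.
ΣF_x = 0: no horizontal applied forces, so L_x = 0.

L_x = 0, L_y = 16.77 kN, R_y = 3.232 kN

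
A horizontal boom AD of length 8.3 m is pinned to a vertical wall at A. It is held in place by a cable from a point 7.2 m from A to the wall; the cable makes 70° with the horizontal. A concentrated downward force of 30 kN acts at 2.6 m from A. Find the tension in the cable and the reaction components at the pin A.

ΣM about A: T·sin70°·7.2 − 30·2.6 = 0 → T = 78/(7.2·0.939693) = 11.5286 ≈ 11.53 kN.
ΣF_x = 0: A_x − T·cos70° = 0 → A_x = 11.5286 × 0.34202 = 3.943 kN.
ΣF_y = 0: A_y + T·sin70° − 30 = 0 → A_y = 30 − 11.5286 × 0.939693 = 19.17 kN.

T = 11.53 kN, A_x = 3.943 kN, A_y = 19.17 kN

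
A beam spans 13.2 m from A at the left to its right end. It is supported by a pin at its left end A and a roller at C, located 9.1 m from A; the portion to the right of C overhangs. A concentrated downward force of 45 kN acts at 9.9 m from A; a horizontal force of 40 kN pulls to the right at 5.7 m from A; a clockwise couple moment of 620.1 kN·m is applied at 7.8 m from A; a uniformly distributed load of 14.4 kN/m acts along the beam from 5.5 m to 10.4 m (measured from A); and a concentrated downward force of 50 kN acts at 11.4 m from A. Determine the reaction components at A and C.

A_x = -40.00 kN, A_y = -75.82 kN, C_y = 241.4 kN

Resultant of the distributed load: 14.4 × 4.9 = 70.56 kN at 7.95 m from A.
ΣM about A: C_y·9.1 − 45·9.9 − 620.1 − (14.4·4.9)·7.95 − 50·11.4 = 0 → C_y = 2196.552/9.1 = 241.379 ≈ 241.4 kN.
ΣF_y = 0: A_y + 241.379 − 45 − 14.4·4.9 − 50 = 0 → A_y = -75.82 kN.
ΣF_x = 0: A_x + 40 = 0 → A_x = -40.00 kN.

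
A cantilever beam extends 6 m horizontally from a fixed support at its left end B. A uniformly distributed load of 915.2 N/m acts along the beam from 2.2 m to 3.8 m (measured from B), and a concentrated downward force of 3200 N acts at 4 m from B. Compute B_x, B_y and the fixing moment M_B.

Resultant of the distributed load: 915.2 × 1.6 = 1464.32 N at 3 m from B.
ΣF_x = 0: B_x = 0.
ΣF_y = 0: B_y − 915.2·1.6 − 3200 = 0 → B_y = 4664 N.
ΣM about B: M_B − (915.2·1.6)·3 − 3200·4 = 0 → M_B = 17190 N·m.

B_x = 0, B_y = 4664 N, M_B = 17190 N·m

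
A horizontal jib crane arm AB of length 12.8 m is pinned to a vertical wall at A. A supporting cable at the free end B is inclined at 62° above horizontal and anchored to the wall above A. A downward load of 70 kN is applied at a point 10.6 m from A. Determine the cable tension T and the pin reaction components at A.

ΣM about A: T·sin62°·12.8 − 70·10.6 = 0 → T = 742/(12.8·0.882948) = 65.6536 ≈ 65.65 kN.
ΣF_x = 0: A_x − T·cos62° = 0 → A_x = 65.6536 × 0.469472 = 30.82 kN.
ΣF_y = 0: A_y + T·sin62° − 70 = 0 → A_y = 70 − 65.6536 × 0.882948 = 12.03 kN.

T = 65.65 kN, A_x = 30.82 kN, A_y = 12.03 kN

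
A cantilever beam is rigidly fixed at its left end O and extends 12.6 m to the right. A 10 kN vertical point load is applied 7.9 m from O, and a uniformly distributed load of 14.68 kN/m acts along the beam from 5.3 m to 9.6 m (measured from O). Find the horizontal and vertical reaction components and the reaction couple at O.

Resultant of the distributed load: 14.68 × 4.3 = 63.124 kN at 7.45 m from O.
ΣF_x = 0: O_x = 0.
ΣF_y = 0: O_y − 10 − 14.68·4.3 = 0 → O_y = 73.12 kN.
ΣM about O: M_O − 10·7.9 − (14.68·4.3)·7.45 = 0 → M_O = 549.3 kN·m.

O_x = 0, O_y = 73.12 kN, M_O = 549.3 kN·m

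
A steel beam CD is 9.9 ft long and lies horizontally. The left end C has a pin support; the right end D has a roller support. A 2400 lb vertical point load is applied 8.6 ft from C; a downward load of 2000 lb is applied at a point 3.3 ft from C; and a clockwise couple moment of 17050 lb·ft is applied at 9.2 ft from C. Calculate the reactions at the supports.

Taking moments about C: D_y·9.9 − 2400·8.6 − 2000·3.3 − 17050 = 0 → D_y = 44290/9.9 = 4473.74 ≈ 4474 lb.
ΣF_y = 0: C_y + 4473.74 − 2400 − 2000 = 0 → C_y = -73.74 lb.
ΣF_x = 0: no horizontal applied forces, so C_x = 0.

C_x = 0, C_y = -73.74 lb, D_y = 4474 lb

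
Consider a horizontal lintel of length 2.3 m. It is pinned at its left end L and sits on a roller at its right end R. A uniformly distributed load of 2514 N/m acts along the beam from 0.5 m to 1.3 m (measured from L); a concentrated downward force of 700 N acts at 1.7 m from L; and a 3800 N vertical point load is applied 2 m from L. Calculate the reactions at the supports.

Resultant of the distributed load: 2514 × 0.8 = 2011.2 N at 0.9 m from L.
Moments about L: R_y·2.3 − (2514·0.8)·0.9 − 700·1.7 − 3800·2 = 0 → R_y = 10600.08/2.3 = 4608.73 ≈ 4609 N.
ΣF_y = 0: L_y + 4608.73 − 2514·0.8 − 700 − 3800 = 0 → L_y = 1902 N.
ΣF_x = 0: no horizontal applied forces, so L_x = 0.

L_x = 0, L_y = 1902 N, R_y = 4609 N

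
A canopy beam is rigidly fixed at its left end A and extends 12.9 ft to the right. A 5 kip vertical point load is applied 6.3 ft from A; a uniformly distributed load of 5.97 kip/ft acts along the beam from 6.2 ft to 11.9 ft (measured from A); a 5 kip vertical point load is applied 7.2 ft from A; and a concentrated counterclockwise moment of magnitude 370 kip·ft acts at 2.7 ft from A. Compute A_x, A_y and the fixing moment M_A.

A_x = 0, A_y = 44.03 kip, M_A = 5.462 kip·ft

Resultant of the distributed load: 5.97 × 5.7 = 34.029 kip at 9.05 ft from A.
ΣF_x = 0: A_x = 0.
ΣF_y = 0: A_y − 5 − 5.97·5.7 − 5 = 0 → A_y = 44.03 kip.
ΣM about A: M_A − 5·6.3 − (5.97·5.7)·9.05 − 5·7.2 + 370 = 0 → M_A = 5.462 kip·ft.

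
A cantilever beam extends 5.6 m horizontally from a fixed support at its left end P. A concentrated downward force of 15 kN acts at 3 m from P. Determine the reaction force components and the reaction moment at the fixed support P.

P_x = 0, P_y = 15.00 kN, M_P = 45.00 kN·m

ΣF_x = 0: P_x = 0.
ΣF_y = 0: P_y − 15 = 0 → P_y = 15.00 kN.
ΣM about P: M_P − 15·3 = 0 → M_P = 45.00 kN·m.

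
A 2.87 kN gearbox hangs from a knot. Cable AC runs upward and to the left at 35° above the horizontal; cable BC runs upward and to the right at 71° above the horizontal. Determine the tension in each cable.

ΣF_x = 0: −T_AC·cos35° + T_BC·cos71° = 0 → T_BC = 2.51607·T_AC.
ΣF_y = 0: T_AC·sin35° + T_BC·sin71° = 2.87.
Substitute: T_AC·(0.573576 + 2.51607·0.945519) = 2.87 → T_AC = 0.972035 ≈ 0.9720 kN.
Then T_BC = 2.51607 × 0.972035 = 2.446 kN.

T_AC = 0.9720 kN, T_BC = 2.446 kN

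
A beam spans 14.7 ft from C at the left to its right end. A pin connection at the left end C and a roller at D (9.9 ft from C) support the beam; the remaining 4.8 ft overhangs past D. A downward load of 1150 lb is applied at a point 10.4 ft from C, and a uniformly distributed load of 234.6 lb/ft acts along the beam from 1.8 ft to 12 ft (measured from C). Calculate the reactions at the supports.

C_x = 0, C_y = 667.0 lb, D_y = 2876 lb

Resultant of the distributed load: 234.6 × 10.2 = 2392.92 lb at 6.9 ft from C.
Taking moments about C: D_y·9.9 − 1150·10.4 − (234.6·10.2)·6.9 = 0 → D_y = 28471.148/9.9 = 2875.87 ≈ 2876 lb.
ΣF_y = 0: C_y + 2875.87 − 1150 − 234.6·10.2 = 0 → C_y = 667.0 lb.
ΣF_x = 0: no horizontal applied forces, so C_x = 0.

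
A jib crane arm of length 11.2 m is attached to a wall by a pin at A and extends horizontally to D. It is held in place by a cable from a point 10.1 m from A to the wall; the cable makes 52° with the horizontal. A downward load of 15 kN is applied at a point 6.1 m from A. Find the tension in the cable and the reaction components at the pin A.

ΣM about A: T·sin52°·10.1 − 15·6.1 = 0 → T = 91.5/(10.1·0.788011) = 11.4965 ≈ 11.50 kN.
ΣF_x = 0: A_x − T·cos52° = 0 → A_x = 11.4965 × 0.615661 = 7.078 kN.
ΣF_y = 0: A_y + T·sin52° − 15 = 0 → A_y = 15 − 11.4965 × 0.788011 = 5.941 kN.

T = 11.50 kN, A_x = 7.078 kN, A_y = 5.941 kN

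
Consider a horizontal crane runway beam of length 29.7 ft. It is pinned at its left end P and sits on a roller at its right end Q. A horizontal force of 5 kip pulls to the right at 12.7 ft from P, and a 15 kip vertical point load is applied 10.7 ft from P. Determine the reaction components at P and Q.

ΣM about P: Q_y·29.7 − 15·10.7 = 0 → Q_y = 160.5/29.7 = 5.40404 ≈ 5.404 kip.
ΣF_y = 0: P_y + 5.40404 − 15 = 0 → P_y = 9.596 kip.
ΣF_x = 0: P_x + 5 = 0 → P_x = -5.000 kip.

P_x = -5.000 kip, P_y = 9.596 kip, Q_y = 5.404 kip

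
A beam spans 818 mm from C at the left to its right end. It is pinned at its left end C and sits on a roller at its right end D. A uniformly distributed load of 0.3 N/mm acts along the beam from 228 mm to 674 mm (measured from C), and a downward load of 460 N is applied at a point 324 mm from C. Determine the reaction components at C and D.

C_x = 0, C_y = 337.8 N, D_y = 256.0 N

Resultant of the distributed load: 0.3 × 446 = 133.8 N at 451 mm from C.
Taking moments about C: D_y·818 − (0.3·446)·451 − 460·324 = 0 → D_y = 209383.8/818 = 255.97 ≈ 256.0 N.
ΣF_y = 0: C_y + 255.97 − 0.3·446 − 460 = 0 → C_y = 337.8 N.
ΣF_x = 0: no horizontal applied forces, so C_x = 0.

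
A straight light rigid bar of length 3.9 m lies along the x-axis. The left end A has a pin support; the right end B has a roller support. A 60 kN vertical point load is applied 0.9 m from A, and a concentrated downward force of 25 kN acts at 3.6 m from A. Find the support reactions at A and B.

Moments about A: B_y·3.9 − 60·0.9 − 25·3.6 = 0 → B_y = 144/3.9 = 36.9231 ≈ 36.92 kN.
ΣF_y = 0: A_y + 36.9231 − 60 − 25 = 0 → A_y = 48.08 kN.
ΣF_x = 0: no horizontal applied forces, so A_x = 0.

A_x = 0, A_y = 48.08 kN, B_y = 36.92 kN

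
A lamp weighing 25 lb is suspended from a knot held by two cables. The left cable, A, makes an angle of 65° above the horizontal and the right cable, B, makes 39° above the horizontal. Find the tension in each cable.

ΣF_x = 0: −T_A·cos65° + T_B·cos39° = 0 → T_B = 0.543808·T_A.
ΣF_y = 0: T_A·sin65° + T_B·sin39° = 25.
Substitute: T_A·(0.906308 + 0.543808·0.62932) = 25 → T_A = 20.0234 ≈ 20.02 lb.
Then T_B = 0.543808 × 20.0234 = 10.89 lb.

T_A = 20.02 lb, T_B = 10.89 lb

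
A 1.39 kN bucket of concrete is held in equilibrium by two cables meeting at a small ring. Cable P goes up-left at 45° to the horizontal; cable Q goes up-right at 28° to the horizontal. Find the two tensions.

T_P = 1.283 kN, T_Q = 1.028 kN

ΣF_x = 0: −T_P·cos45° + T_Q·cos28° = 0 → T_Q = 0.800848·T_P.
ΣF_y = 0: T_P·sin45° + T_Q·sin28° = 1.39.
Substitute: T_P·(0.707107 + 0.800848·0.469472) = 1.39 → T_P = 1.28337 ≈ 1.283 kN.
Then T_Q = 0.800848 × 1.28337 = 1.028 kN.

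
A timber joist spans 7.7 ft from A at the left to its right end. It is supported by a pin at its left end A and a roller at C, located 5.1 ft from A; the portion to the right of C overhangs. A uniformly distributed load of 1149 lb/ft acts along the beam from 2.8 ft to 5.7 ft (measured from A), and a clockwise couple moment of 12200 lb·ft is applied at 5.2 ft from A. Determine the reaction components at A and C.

Resultant of the distributed load: 1149 × 2.9 = 3332.1 lb at 4.25 ft from A.
Moments about A: C_y·5.1 − (1149·2.9)·4.25 − 12200 = 0 → C_y = 26361.425/5.1 = 5168.91 ≈ 5169 lb.
ΣF_y = 0: A_y + 5168.91 − 1149·2.9 = 0 → A_y = -1837 lb.
ΣF_x = 0: no horizontal applied forces, so A_x = 0.

A_x = 0, A_y = -1837 lb, C_y = 5169 lb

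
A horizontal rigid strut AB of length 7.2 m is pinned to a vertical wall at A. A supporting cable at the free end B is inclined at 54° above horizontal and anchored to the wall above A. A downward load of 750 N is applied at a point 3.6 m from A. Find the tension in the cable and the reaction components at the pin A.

ΣM about A: T·sin54°·7.2 − 750·3.6 = 0 → T = 2700/(7.2·0.809017) = 463.525 ≈ 463.5 N.
ΣF_x = 0: A_x − T·cos54° = 0 → A_x = 463.525 × 0.587785 = 272.5 N.
ΣF_y = 0: A_y + T·sin54° − 750 = 0 → A_y = 750 − 463.525 × 0.809017 = 375.0 N.

T = 463.5 N, A_x = 272.5 N, A_y = 375.0 N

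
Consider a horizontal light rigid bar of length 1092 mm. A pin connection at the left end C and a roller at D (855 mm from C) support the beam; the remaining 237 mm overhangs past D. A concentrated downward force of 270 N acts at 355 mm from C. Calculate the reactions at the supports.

C_x = 0, C_y = 157.9 N, D_y = 112.1 N

Moments about C: D_y·855 − 270·355 = 0 → D_y = 95850/855 = 112.105 ≈ 112.1 N.
ΣF_y = 0: C_y + 112.105 − 270 = 0 → C_y = 157.9 N.
ΣF_x = 0: no horizontal applied forces, so C_x = 0.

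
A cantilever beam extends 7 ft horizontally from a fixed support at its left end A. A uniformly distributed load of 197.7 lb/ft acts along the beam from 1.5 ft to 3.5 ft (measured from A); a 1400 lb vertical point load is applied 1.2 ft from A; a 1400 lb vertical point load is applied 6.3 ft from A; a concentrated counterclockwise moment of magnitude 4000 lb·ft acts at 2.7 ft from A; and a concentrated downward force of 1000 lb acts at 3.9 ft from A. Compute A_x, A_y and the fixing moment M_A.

A_x = 0, A_y = 4195 lb, M_A = 11390 lb·ft

Resultant of the distributed load: 197.7 × 2 = 395.4 lb at 2.5 ft from A.
ΣF_x = 0: A_x = 0.
ΣF_y = 0: A_y − 197.7·2 − 1400 − 1400 − 1000 = 0 → A_y = 4195 lb.
ΣM about A: M_A − (197.7·2)·2.5 − 1400·1.2 − 1400·6.3 + 4000 − 1000·3.9 = 0 → M_A = 11390 lb·ft.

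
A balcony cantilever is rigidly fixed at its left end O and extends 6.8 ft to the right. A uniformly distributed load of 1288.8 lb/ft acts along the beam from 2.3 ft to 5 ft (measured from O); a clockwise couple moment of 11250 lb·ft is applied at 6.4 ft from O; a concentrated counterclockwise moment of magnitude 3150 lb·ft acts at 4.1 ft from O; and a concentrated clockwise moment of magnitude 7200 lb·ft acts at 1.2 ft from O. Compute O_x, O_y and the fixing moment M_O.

O_x = 0, O_y = 3480 lb, M_O = 28000 lb·ft

Resultant of the distributed load: 1288.8 × 2.7 = 3479.76 lb at 3.65 ft from O.
ΣF_x = 0: O_x = 0.
ΣF_y = 0: O_y − 1288.8·2.7 = 0 → O_y = 3480 lb.
ΣM about O: M_O − (1288.8·2.7)·3.65 − 11250 + 3150 − 7200 = 0 → M_O = 28000 lb·ft.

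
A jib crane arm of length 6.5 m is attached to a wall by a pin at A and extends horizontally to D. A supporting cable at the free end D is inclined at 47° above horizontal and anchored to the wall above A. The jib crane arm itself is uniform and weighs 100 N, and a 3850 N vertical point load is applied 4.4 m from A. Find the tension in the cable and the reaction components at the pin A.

T = 3632 N, A_x = 2477 N, A_y = 1294 N

ΣM about A: T·sin47°·6.5 − 100·3.25 − 3850·4.4 = 0 → T = 17265/(6.5·0.731354) = 3631.83 ≈ 3632 N.
ΣF_x = 0: A_x − T·cos47° = 0 → A_x = 3631.83 × 0.681998 = 2477 N.
ΣF_y = 0: A_y + T·sin47° − 100 − 3850 = 0 → A_y = 3950 − 3631.83 × 0.731354 = 1294 N.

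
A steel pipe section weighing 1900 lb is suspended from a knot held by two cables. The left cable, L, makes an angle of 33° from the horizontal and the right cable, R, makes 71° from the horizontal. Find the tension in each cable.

ΣF_x = 0: −T_L·cos33° + T_R·cos71° = 0 → T_R = 2.57602·T_L.
ΣF_y = 0: T_L·sin33° + T_R·sin71° = 1900.
Substitute: T_L·(0.544639 + 2.57602·0.945519) = 1900 → T_L = 637.517 ≈ 637.5 lb.
Then T_R = 2.57602 × 637.517 = 1642 lb.

T_L = 637.5 lb, T_R = 1642 lb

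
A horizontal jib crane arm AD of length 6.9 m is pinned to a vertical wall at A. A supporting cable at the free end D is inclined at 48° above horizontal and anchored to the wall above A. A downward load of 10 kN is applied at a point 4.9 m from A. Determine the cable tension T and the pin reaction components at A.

T = 9.556 kN, A_x = 6.394 kN, A_y = 2.899 kN

ΣM about A: T·sin48°·6.9 − 10·4.9 = 0 → T = 49/(6.9·0.743145) = 9.55594 ≈ 9.556 kN.
ΣF_x = 0: A_x − T·cos48° = 0 → A_x = 9.55594 × 0.669131 = 6.394 kN.
ΣF_y = 0: A_y + T·sin48° − 10 = 0 → A_y = 10 − 9.55594 × 0.743145 = 2.899 kN.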